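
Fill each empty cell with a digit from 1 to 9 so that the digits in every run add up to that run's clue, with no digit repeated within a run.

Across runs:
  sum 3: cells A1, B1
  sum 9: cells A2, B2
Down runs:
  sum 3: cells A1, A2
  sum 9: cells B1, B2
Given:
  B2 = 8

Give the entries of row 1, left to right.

3 in 2 cells must be {1,2}.
B1 = 9 − 8 = 1 completes the 9 down.
A2 = 9 − 8 = 1 completes the 9 across.
A1 = 3 − 1 = 2 completes the 3 across.

2, 1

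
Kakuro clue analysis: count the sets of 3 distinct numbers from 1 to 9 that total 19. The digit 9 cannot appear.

3 distinct digits from 1–9 sum between 6 and 24.
Dropping sets that contain 9.
Enumerating: {4,7,8}, {5,6,8}.

2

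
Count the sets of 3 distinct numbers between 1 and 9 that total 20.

4

3 distinct digits from 1–9 sum between 6 and 24.
Enumerating: {3,8,9}, {4,7,9}, {5,6,9}, {5,7,8}.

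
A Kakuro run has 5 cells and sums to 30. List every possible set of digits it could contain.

{1,5,7,8,9}; {2,4,7,8,9}; {2,5,6,8,9}; {3,4,6,8,9}; {3,5,6,7,9}; {4,5,6,7,8}

5 distinct digits from 1–9 sum between 15 and 35.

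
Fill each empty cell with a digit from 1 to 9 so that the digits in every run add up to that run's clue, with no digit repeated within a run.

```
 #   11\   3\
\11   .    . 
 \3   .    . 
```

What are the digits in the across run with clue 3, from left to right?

2, 1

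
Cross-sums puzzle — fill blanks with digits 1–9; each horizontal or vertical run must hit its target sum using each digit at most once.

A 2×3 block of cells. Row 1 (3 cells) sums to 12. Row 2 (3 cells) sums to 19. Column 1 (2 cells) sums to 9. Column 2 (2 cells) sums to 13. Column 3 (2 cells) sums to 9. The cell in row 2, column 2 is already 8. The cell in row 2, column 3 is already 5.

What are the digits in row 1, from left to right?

(1,2) = 13 − 8 = 5 completes the 13 down.
(1,3) = 9 − 5 = 4 completes the 9 down.
(2,1) = 19 − 13 = 6 completes the 19 across.
(1,1) = 12 − 9 = 3 completes the 12 across.

3 5 4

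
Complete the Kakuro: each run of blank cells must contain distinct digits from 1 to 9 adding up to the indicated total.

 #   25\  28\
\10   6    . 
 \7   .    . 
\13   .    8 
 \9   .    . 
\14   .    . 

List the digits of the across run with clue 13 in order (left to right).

5 8

R1C2 = 10 − 6 = 4 completes the 10 across.
R3C1 = 13 − 8 = 5 completes the 13 across.
No cell is forced outright now. R5C1 can only be 8 or 9 (the digits allowed by both its 14 across and its 25 down). If R5C1 = 9: that forces R5C2 = 5, R2C2 = 2, after which R4C2 would have to be in {1,2,3,4,5,6,7,8} for the 9 across but in {9} for the 28 down — contradiction. So R5C1 = 8.
R5C2 = 14 − 8 = 6 completes the 14 across.
No cell is forced outright now. R2C1 can only be 2 or 4 (the digits allowed by both its 7 across and its 25 down). If R2C1 = 2: then R2C2 would have to be in {5} for the 7 across but in {1,3,7,9} for the 28 down — contradiction. So R2C1 = 4.
R2C2 = 7 − 4 = 3 completes the 7 across.
R4C1 = 25 − 23 = 2 completes the 25 down.
R4C2 = 9 − 2 = 7 completes the 9 across.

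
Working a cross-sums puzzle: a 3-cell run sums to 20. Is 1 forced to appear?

No

Counterexample: {3,8,9} sums to 20 without using 1.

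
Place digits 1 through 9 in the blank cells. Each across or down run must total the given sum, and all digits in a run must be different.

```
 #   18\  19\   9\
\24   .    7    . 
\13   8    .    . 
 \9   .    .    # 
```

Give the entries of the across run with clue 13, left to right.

8 4 1

24 in 3 cells must be {7,8,9}.
Given what's placed, R1C1 must be 9 to fit the 24 across and 18 down.
R1C3 = 24 − 16 = 8 completes the 24 across.
R2C3 = 9 − 8 = 1 completes the 9 down.
R3C1 = 18 − 17 = 1 completes the 18 down.
R3C2 = 9 − 1 = 8 completes the 9 across.
R2C2 = 13 − 9 = 4 completes the 13 across.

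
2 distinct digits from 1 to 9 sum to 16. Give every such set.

{7,9}

2 distinct digits from 1–9 sum between 3 and 17.
Only one set works: {7,9}.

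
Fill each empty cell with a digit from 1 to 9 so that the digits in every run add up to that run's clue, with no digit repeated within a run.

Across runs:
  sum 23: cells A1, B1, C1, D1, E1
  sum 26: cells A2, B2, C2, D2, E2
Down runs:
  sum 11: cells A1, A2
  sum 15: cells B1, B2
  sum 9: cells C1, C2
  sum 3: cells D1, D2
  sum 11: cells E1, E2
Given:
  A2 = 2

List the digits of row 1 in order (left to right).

3 in 2 cells must be {1,2}.
A1 = 11 − 2 = 9 completes the 11 down.
D2 = 1: the only remaining digit allowed by both the 26 across and the 3 down.
D1 = 3 − 1 = 2 completes the 3 down.
Nothing is forced directly, so branch on C2, whose candidates are 6 or 8. If C2 = 6: that forces C1 = 3, B1 = 8, after which E1 would have to be in {1} for the 23 across but in {2,3,4,5,6,7,8,9} for the 11 down — contradiction. So C2 = 8.
C1 = 9 − 8 = 1 completes the 9 down.
No cell is forced outright now. B2 can only be 6 or 9 (the digits allowed by both its 26 across and its 15 down). If B2 = 6: then B1 would have to be in {3,4,5,6,7,8} for the 23 across but in {9} for the 15 down — contradiction. So B2 = 9.
B1 = 15 − 9 = 6 completes the 15 down.
E1 = 23 − 18 = 5 completes the 23 across.

9 6 1 2 5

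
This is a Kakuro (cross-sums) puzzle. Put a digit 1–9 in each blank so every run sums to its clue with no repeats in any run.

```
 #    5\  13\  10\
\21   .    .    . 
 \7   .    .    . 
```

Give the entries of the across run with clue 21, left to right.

4, 9, 8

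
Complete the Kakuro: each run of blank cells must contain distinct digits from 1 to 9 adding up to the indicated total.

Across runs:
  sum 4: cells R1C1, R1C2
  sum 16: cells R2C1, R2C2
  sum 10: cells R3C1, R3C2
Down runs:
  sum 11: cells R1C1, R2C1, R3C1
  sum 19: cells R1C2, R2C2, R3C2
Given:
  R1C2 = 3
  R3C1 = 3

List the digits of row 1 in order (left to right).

1 3

4 in 2 cells must be {1,3}; 16 in 2 cells must be {7,9}.
R1C1 = 4 − 3 = 1 completes the 4 across.
R2C1 = 11 − 4 = 7 completes the 11 down.
R2C2 = 16 − 7 = 9 completes the 16 across.
R3C2 = 10 − 3 = 7 completes the 10 across.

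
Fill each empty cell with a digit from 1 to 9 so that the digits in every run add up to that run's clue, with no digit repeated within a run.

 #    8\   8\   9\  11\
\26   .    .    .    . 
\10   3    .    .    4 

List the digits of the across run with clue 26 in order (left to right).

5 6 8 7

10 in 4 cells must be {1,2,3,4}.
R1C1 = 8 − 3 = 5 completes the 8 down.
R1C4 = 11 − 4 = 7 completes the 11 down.
Given what's placed, R1C2 must be 6 to fit the 26 across and 8 down.
R1C3 = 26 − 18 = 8 completes the 26 across.
R2C2 = 8 − 6 = 2 completes the 8 down.
R2C3 = 10 − 9 = 1 completes the 10 across.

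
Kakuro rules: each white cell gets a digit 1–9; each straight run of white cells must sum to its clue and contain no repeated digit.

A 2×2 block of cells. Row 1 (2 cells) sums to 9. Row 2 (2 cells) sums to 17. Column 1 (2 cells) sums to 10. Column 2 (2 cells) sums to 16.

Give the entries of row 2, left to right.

8, 9

17 in 2 cells must be {8,9}; 16 in 2 cells must be {7,9}.
The 9 across and the 16 down share only 7, so (1,2) = 7.
(2,2) = 16 − 7 = 9 completes the 16 down.
(1,1) = 9 − 7 = 2 completes the 9 across.
(2,1) = 17 − 9 = 8 completes the 17 across.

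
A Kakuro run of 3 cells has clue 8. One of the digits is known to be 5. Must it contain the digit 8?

The only way to make 8 from 3 distinct digits under that restriction is {1,2,5}, which does not contain 8.

No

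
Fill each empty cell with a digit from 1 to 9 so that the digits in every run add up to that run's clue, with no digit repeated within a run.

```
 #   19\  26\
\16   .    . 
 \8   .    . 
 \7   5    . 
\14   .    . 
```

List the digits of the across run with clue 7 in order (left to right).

16 in 2 cells must be {7,9}.
R3C2 = 7 − 5 = 2 completes the 7 across.
Given what's placed, R2C2 must be 7 to fit the 8 across and 26 down.
Given what's placed, R1C2 must be 9 to fit the 16 across and 26 down.
R2C1 = 8 − 7 = 1 completes the 8 across.
R4C2 = 26 − 18 = 8 completes the 26 down.
R1C1 = 16 − 9 = 7 completes the 16 across.
R4C1 = 14 − 8 = 6 completes the 14 across.

5 2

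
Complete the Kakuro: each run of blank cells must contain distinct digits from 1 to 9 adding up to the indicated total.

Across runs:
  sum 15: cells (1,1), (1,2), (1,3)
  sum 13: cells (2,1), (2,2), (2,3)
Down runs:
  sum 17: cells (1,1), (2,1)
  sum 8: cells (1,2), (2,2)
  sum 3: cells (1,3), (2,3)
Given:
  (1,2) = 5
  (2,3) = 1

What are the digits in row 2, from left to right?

17 in 2 cells must be {8,9}; 3 in 2 cells must be {1,2}.
(1,3) = 3 − 1 = 2 completes the 3 down.
(2,2) = 8 − 5 = 3 completes the 8 down.
(1,1) = 15 − 7 = 8 completes the 15 across.
(2,1) = 13 − 4 = 9 completes the 13 across.

9, 3, 1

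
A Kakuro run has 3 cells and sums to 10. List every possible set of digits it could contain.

{1,2,7}; {1,3,6}; {1,4,5}; {2,3,5}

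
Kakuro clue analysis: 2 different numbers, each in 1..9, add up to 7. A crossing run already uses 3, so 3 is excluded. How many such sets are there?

2 distinct digits from 1–9 sum between 3 and 17.
Dropping sets that contain 3.
Enumerating: {1,6}, {2,5}.

2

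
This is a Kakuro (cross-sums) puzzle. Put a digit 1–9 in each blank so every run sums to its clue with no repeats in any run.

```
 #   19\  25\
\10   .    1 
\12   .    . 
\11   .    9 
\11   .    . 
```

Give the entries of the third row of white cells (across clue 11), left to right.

2 9

R1C1 = 10 − 1 = 9 completes the 10 across.
R3C1 = 11 − 9 = 2 completes the 11 across.
Nothing is forced directly, so branch on R2C2, whose candidates are 7 or 8. If R2C2 = 8: then R2C1 would have to be in {4} for the 12 across but in {1,3,5,7} for the 19 down — contradiction. So R2C2 = 7.
R2C1 = 12 − 7 = 5 completes the 12 across.
R4C1 = 19 − 16 = 3 completes the 19 down.
R4C2 = 11 − 3 = 8 completes the 11 across.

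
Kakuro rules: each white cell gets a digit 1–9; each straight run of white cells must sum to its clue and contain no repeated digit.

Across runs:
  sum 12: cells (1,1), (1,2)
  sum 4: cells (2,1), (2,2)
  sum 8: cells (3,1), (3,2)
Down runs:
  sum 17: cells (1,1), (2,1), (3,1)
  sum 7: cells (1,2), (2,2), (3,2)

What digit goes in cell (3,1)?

6

4 in 2 cells must be {1,3}; 7 in 3 cells must be {1,2,4}.
The 12 across and the 7 down share only 4, so (1,2) = 4.
Given what's placed, (2,2) must be 1 to fit the 4 across and 7 down.
(3,2) = 7 − 5 = 2 completes the 7 down.
(1,1) = 12 − 4 = 8 completes the 12 across.
(2,1) = 4 − 1 = 3 completes the 4 across.
(3,1) = 8 − 2 = 6 completes the 8 across.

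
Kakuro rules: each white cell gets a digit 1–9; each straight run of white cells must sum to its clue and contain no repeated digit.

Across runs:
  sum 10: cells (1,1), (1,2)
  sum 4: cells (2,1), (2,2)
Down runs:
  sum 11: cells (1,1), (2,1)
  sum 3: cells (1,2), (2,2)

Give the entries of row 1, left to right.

8, 2

4 in 2 cells must be {1,3}; 3 in 2 cells must be {1,2}.
The 4 across and the 11 down share only 3, so (2,1) = 3.
(2,2) = 4 − 3 = 1 completes the 4 across.
(1,1) = 11 − 3 = 8 completes the 11 down.
(1,2) = 10 − 8 = 2 completes the 10 across.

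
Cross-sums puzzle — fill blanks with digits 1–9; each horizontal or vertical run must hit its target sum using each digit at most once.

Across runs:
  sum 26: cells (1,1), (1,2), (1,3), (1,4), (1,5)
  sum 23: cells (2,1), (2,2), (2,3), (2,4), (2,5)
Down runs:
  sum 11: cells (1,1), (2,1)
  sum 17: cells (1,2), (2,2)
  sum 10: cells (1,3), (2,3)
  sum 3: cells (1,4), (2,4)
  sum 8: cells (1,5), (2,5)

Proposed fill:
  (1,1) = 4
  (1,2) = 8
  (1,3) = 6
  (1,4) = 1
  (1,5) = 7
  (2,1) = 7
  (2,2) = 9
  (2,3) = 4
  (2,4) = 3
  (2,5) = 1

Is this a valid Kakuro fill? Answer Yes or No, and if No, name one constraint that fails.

No — the across run (2,1)–(2,5) sums to 24, not 23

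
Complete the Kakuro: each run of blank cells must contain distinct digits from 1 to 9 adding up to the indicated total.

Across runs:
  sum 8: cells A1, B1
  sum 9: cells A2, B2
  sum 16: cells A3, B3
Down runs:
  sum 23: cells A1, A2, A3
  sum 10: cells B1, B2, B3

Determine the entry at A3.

16 in 2 cells must be {7,9}; 23 in 3 cells must be {6,8,9}.
The 8 across and the 23 down share only 6, so A1 = 6.
B1 = 8 − 6 = 2 completes the 8 across.
Given what's placed, A2 must be 8 to fit the 9 across and 23 down.
B2 = 9 − 8 = 1 completes the 9 across.
A3 = 23 − 14 = 9 completes the 23 down.
B3 = 16 − 9 = 7 completes the 16 across.

9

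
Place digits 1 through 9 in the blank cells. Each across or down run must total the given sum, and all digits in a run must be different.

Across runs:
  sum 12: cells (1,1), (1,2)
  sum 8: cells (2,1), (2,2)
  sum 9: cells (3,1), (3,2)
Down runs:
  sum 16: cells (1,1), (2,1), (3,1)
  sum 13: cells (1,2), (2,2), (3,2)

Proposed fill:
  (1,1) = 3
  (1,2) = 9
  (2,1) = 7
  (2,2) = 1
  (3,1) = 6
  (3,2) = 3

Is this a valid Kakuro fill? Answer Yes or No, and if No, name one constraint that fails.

Yes

Across: 3+9=12; 7+1=8; 6+3=9. Down: 3+7+6=16; 9+1+3=13. No digit repeats within any run.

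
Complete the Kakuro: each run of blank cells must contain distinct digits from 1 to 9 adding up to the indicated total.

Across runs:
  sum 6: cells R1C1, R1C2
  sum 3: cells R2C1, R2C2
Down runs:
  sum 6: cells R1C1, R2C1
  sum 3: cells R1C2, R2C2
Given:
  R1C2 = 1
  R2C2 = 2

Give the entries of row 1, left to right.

3 in 2 cells must be {1,2}.
R1C1 = 6 − 1 = 5 completes the 6 across.
R2C1 = 3 − 2 = 1 completes the 3 across.

5 1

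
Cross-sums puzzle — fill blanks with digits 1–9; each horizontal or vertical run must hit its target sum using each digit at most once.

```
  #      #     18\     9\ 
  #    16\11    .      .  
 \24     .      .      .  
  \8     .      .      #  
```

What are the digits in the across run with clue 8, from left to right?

7 1

24 in 3 cells must be {7,8,9}; 16 in 2 cells must be {7,9}.
The 8 across and the 16 down share only 7, so R3C1 = 7.
R3C2 = 8 − 7 = 1 completes the 8 across.
R2C1 = 16 − 7 = 9 completes the 16 down.
R2C2 = 8: the only remaining digit allowed by both the 24 across and the 18 down.
R2C3 = 24 − 17 = 7 completes the 24 across.
R1C2 = 18 − 9 = 9 completes the 18 down.
R1C3 = 11 − 9 = 2 completes the 11 across.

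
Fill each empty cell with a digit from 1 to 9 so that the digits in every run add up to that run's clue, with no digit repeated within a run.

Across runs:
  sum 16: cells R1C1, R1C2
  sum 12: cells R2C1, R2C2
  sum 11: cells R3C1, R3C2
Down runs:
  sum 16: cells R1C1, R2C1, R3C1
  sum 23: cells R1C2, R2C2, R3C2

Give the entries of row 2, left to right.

16 in 2 cells must be {7,9}; 23 in 3 cells must be {6,8,9}.
The 16 across and the 23 down share only 9, so R1C2 = 9.
Given what's placed, R2C2 must be 8 to fit the 12 across and 23 down.
R3C2 = 23 − 17 = 6 completes the 23 down.
R1C1 = 16 − 9 = 7 completes the 16 across.
R2C1 = 12 − 8 = 4 completes the 12 across.
R3C1 = 11 − 6 = 5 completes the 11 across.

4 8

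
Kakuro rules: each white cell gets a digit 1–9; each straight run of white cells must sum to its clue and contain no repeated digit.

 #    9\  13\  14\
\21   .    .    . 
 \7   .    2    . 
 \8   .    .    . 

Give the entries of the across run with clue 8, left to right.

7 in 3 cells must be {1,2,4}.
No cell is forced outright now. R2C1 can only be 1 or 4 (the digits allowed by both its 7 across and its 9 down). If R2C1 = 4: then R1C1 would have to be in {4,5,6,7,8,9} for the 21 across but in {2,3} for the 9 down — contradiction. So R2C1 = 1.
R2C3 = 7 − 3 = 4 completes the 7 across.
Nothing is forced directly, so branch on R1C1, whose candidates are 5 or 6. If R1C1 = 6: that forces R3C1 = 2, R3C2 = 5, R3C3 = 1, after which R1C2 would have to be in {7,8} for the 21 across but in {6} for the 13 down — contradiction. So R1C1 = 5.
Given what's placed, R1C2 must be 7 to fit the 21 across and 13 down.
R1C3 = 21 − 12 = 9 completes the 21 across.
R3C1 = 9 − 6 = 3 completes the 9 down.
R3C2 = 13 − 9 = 4 completes the 13 down.
R3C3 = 8 − 7 = 1 completes the 8 across.

3 4 1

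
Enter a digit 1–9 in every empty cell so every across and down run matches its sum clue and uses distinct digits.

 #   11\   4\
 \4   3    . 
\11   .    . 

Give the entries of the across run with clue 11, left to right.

8, 3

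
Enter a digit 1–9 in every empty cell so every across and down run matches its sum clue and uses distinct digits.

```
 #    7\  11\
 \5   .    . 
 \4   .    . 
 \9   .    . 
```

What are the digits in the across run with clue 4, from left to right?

4 in 2 cells must be {1,3}; 7 in 3 cells must be {1,2,4}.
The 4 across and the 7 down share only 1, so R2C1 = 1.
R2C2 = 4 − 1 = 3 completes the 4 across.
Nothing is forced directly, so branch on R1C1, whose candidates are 2 or 4. If R1C1 = 2: then R1C2 would have to be in {3} for the 5 across but in {1,2,6,7} for the 11 down — contradiction. So R1C1 = 4.
R1C2 = 5 − 4 = 1 completes the 5 across.
R3C1 = 7 − 5 = 2 completes the 7 down.
R3C2 = 9 − 2 = 7 completes the 9 across.

1 3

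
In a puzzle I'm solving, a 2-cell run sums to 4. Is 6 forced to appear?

The only way to make 4 from 2 distinct digits is {1,3}, which does not contain 6.

No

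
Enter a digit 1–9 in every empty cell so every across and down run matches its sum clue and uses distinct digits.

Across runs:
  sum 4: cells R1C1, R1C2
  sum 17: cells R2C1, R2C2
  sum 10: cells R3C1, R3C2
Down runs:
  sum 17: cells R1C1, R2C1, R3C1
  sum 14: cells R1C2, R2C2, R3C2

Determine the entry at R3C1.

6

4 in 2 cells must be {1,3}; 17 in 2 cells must be {8,9}.
Nothing is forced directly, so branch on R1C1, whose candidates are 1 or 3. If R1C1 = 1: that forces R1C2 = 3, R2C1 = 9, after which R2C2 would have to be in {8} for the 17 across but in {2,4,5,6,7,9} for the 14 down — contradiction. So R1C1 = 3.
R1C2 = 4 − 3 = 1 completes the 4 across.
Nothing is forced directly, so branch on R2C1, whose candidates are 8 or 9. If R2C1 = 9: that forces R2C2 = 8, after which R3C1 would have to be in {1,2,3,4,6,7,8,9} for the 10 across but in {5} for the 17 down — contradiction. So R2C1 = 8.
R2C2 = 17 − 8 = 9 completes the 17 across.
R3C1 = 17 − 11 = 6 completes the 17 down.
R3C2 = 10 − 6 = 4 completes the 10 across.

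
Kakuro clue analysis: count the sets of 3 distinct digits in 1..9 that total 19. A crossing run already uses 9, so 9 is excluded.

2

3 distinct digits from 1–9 sum between 6 and 24.
Dropping sets that contain 9.
Enumerating: {4,7,8}, {5,6,8}.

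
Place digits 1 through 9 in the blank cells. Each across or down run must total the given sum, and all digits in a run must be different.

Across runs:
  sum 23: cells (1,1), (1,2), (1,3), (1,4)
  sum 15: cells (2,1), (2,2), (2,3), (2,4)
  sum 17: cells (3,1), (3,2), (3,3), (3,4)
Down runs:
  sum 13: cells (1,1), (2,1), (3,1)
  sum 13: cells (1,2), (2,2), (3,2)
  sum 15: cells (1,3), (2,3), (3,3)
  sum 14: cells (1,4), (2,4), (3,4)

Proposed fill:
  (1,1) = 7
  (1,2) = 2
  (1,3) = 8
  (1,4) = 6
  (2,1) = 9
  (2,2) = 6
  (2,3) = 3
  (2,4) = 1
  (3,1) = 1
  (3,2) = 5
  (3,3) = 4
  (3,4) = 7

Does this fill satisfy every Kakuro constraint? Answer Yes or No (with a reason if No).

No — the down run (1,1)–(3,1) sums to 17, not 13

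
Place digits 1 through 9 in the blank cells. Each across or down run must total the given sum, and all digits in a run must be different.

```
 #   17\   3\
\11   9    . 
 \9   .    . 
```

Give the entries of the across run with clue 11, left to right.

9, 2

17 in 2 cells must be {8,9}; 3 in 2 cells must be {1,2}.
R1C2 = 11 − 9 = 2 completes the 11 across.
R2C1 = 17 − 9 = 8 completes the 17 down.
R2C2 = 9 − 8 = 1 completes the 9 across.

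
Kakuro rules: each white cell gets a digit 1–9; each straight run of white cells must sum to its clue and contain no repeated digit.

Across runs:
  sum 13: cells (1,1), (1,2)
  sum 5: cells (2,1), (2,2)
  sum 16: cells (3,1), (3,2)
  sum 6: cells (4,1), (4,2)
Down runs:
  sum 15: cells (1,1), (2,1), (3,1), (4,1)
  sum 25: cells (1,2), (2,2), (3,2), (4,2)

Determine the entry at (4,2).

5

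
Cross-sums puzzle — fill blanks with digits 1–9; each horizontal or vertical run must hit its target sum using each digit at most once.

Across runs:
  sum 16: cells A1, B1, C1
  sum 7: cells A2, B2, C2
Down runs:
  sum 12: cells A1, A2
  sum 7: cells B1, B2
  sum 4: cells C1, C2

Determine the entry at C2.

7 in 3 cells must be {1,2,4}; 4 in 2 cells must be {1,3}.
The 7 across and the 12 down share only 4, so A2 = 4.
Given what's placed, C2 must be 1 to fit the 7 across and 4 down.
A1 = 12 − 4 = 8 completes the 12 down.
C1 = 4 − 1 = 3 completes the 4 down.
B2 = 7 − 5 = 2 completes the 7 across.
B1 = 16 − 11 = 5 completes the 16 across.

1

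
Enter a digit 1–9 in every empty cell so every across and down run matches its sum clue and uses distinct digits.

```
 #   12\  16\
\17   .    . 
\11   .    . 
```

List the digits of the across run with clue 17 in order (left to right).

8 9

17 in 2 cells must be {8,9}; 16 in 2 cells must be {7,9}.
The 17 across and the 16 down share only 9, so R1C2 = 9.
R2C2 = 16 − 9 = 7 completes the 16 down.
R1C1 = 17 − 9 = 8 completes the 17 across.
R2C1 = 11 − 7 = 4 completes the 11 across.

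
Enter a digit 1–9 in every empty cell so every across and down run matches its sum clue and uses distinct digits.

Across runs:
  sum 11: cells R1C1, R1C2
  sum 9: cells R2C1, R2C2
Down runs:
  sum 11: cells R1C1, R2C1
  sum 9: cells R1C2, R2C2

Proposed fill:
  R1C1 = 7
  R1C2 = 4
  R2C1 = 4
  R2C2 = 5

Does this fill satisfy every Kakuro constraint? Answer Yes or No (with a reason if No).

Across: 7+4=11; 4+5=9. Down: 7+4=11; 4+5=9. No digit repeats within any run.

Yes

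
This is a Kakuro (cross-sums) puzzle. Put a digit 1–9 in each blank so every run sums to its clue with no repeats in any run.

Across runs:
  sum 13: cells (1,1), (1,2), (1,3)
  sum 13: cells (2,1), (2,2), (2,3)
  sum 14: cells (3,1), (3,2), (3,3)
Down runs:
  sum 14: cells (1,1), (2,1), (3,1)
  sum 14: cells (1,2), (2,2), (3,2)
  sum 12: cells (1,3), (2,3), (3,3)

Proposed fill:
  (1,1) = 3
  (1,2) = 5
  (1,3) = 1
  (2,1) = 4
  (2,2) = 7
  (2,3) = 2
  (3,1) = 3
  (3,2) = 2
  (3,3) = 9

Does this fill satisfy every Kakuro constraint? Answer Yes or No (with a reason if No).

No — the down run (1,1)–(3,1) sums to 10, not 14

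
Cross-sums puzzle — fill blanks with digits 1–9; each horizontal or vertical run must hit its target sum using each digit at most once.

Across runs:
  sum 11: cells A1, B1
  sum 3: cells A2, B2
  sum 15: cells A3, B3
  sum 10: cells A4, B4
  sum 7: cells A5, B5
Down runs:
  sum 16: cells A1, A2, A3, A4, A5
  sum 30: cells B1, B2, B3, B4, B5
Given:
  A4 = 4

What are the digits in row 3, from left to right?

3 in 2 cells must be {1,2}; 16 in 5 cells must be {1,2,3,4,6}.
Given what's placed, A3 must be 6 to fit the 15 across and 16 down.
B3 = 15 − 6 = 9 completes the 15 across.

6, 9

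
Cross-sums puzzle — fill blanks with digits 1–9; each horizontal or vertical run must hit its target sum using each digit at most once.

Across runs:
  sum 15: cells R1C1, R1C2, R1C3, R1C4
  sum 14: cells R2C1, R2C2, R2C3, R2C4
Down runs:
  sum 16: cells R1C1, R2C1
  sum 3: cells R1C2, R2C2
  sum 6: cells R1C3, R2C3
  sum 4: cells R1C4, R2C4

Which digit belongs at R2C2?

2

16 in 2 cells must be {7,9}; 3 in 2 cells must be {1,2}; 4 in 2 cells must be {1,3}.
Only 7 fits R2C1 under both its across sum 14 and down sum 16.
Given what's placed, R2C4 must be 1 to fit the 14 across and 4 down.
R1C1 = 16 − 7 = 9 completes the 16 down.
R1C4 = 4 − 1 = 3 completes the 4 down.
R2C2 = 2: the only remaining digit allowed by both the 14 across and the 3 down.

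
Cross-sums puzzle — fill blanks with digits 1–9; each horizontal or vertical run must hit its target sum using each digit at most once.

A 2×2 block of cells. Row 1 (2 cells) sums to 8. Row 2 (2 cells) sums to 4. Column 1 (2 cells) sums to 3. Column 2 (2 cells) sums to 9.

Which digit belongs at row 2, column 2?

4 in 2 cells must be {1,3}; 3 in 2 cells must be {1,2}.
The 4 across and the 3 down share only 1, so (2,1) = 1.
(2,2) = 4 − 1 = 3 completes the 4 across.
(1,1) = 3 − 1 = 2 completes the 3 down.
(1,2) = 8 − 2 = 6 completes the 8 across.

3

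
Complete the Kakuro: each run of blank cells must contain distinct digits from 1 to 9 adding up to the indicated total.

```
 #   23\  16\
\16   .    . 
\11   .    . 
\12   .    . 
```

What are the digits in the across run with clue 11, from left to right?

6, 5

16 in 2 cells must be {7,9}; 23 in 3 cells must be {6,8,9}.
The 16 across and the 23 down share only 9, so R1C1 = 9.
R1C2 = 16 − 9 = 7 completes the 16 across.
Given what's placed, R3C1 must be 8 to fit the 12 across and 23 down.
R3C2 = 12 − 8 = 4 completes the 12 across.
R2C1 = 23 − 17 = 6 completes the 23 down.
R2C2 = 11 − 6 = 5 completes the 11 across.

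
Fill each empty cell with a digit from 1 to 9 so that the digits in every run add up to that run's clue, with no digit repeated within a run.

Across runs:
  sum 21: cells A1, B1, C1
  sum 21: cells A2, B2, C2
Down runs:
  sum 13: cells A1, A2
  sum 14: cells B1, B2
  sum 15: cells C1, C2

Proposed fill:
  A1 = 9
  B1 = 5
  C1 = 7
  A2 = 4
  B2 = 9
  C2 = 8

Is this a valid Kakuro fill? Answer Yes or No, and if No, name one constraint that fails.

Across: 9+5+7=21; 4+9+8=21. Down: 9+4=13; 5+9=14; 7+8=15. No digit repeats within any run.

Yes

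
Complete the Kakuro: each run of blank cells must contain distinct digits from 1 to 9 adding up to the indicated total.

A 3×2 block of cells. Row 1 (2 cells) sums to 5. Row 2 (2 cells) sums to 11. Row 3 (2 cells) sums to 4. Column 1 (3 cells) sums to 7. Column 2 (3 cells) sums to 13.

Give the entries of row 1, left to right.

4 1

4 in 2 cells must be {1,3}; 7 in 3 cells must be {1,2,4}.
The 4 across and the 7 down share only 1, so (3,1) = 1.
(3,2) = 4 − 1 = 3 completes the 4 across.
Nothing is forced directly, so branch on (1,1), whose candidates are 2 or 4. If (1,1) = 2: then (1,2) would have to be in {3} for the 5 across but in {1,2,4,6,8,9} for the 13 down — contradiction. So (1,1) = 4.
(1,2) = 5 − 4 = 1 completes the 5 across.
(2,1) = 7 − 5 = 2 completes the 7 down.
(2,2) = 11 − 2 = 9 completes the 11 across.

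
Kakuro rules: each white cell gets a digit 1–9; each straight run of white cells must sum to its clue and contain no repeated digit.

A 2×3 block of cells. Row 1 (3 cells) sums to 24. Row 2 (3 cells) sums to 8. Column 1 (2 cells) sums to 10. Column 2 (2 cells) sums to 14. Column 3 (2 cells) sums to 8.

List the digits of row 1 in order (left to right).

8 9 7

24 in 3 cells must be {7,8,9}.
The 24 across and the 8 down share only 7, so (1,3) = 7.
The 8 across and the 14 down share only 5, so (2,2) = 5.
(2,3) = 8 − 7 = 1 completes the 8 down.
(1,2) = 14 − 5 = 9 completes the 14 down.
(2,1) = 8 − 6 = 2 completes the 8 across.
(1,1) = 24 − 16 = 8 completes the 24 across.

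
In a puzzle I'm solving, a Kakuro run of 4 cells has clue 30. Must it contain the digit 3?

The only way to make 30 from 4 distinct digits is {6,7,8,9}, which does not contain 3.

No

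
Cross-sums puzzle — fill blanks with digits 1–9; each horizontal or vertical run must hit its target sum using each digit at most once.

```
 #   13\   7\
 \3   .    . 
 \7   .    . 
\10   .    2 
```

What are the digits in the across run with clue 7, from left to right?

3 in 2 cells must be {1,2}; 7 in 3 cells must be {1,2,4}.
R1C2 = 1: the only remaining digit allowed by both the 3 across and the 7 down.
R2C2 = 7 − 3 = 4 completes the 7 down.
R3C1 = 10 − 2 = 8 completes the 10 across.
R1C1 = 3 − 1 = 2 completes the 3 across.
R2C1 = 7 − 4 = 3 completes the 7 across.

3 4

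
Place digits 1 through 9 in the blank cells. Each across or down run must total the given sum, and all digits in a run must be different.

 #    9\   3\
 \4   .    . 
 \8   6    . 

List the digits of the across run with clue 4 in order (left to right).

3, 1

4 in 2 cells must be {1,3}; 3 in 2 cells must be {1,2}.
R1C1 = 9 − 6 = 3 completes the 9 down.
R1C2 = 4 − 3 = 1 completes the 4 across.
R2C2 = 8 − 6 = 2 completes the 8 across.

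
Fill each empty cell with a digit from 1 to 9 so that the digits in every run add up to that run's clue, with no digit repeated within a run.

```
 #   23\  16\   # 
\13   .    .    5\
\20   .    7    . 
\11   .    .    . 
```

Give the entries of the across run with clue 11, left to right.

6, 4, 1

23 in 3 cells must be {6,8,9}.
Given what's placed, R2C3 must be 4 to fit the 20 across and 5 down.
R3C3 = 5 − 4 = 1 completes the 5 down.
R2C1 = 20 − 11 = 9 completes the 20 across.
Nothing is forced directly, so branch on R1C1, whose candidates are 6 or 8. If R1C1 = 6: then R1C2 would have to be in {7} for the 13 across but in {1,3,4,5,6,8} for the 16 down — contradiction. So R1C1 = 8.
R1C2 = 13 − 8 = 5 completes the 13 across.
R3C1 = 23 − 17 = 6 completes the 23 down.
R3C2 = 11 − 7 = 4 completes the 11 across.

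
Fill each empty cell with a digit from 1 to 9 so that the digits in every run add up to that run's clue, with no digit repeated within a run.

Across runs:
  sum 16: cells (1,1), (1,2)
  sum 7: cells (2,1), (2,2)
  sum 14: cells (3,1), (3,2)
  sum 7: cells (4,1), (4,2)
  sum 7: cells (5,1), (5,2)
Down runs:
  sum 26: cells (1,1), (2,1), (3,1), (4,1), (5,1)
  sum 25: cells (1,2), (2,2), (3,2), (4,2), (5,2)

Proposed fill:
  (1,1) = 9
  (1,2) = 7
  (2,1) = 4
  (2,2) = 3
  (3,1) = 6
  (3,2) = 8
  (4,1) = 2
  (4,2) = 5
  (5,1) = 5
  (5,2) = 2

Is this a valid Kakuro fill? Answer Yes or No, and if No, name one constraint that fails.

Yes

Across: 9+7=16; 4+3=7; 6+8=14; 2+5=7; 5+2=7. Down: 9+4+6+2+5=26; 7+3+8+5+2=25. No digit repeats within any run.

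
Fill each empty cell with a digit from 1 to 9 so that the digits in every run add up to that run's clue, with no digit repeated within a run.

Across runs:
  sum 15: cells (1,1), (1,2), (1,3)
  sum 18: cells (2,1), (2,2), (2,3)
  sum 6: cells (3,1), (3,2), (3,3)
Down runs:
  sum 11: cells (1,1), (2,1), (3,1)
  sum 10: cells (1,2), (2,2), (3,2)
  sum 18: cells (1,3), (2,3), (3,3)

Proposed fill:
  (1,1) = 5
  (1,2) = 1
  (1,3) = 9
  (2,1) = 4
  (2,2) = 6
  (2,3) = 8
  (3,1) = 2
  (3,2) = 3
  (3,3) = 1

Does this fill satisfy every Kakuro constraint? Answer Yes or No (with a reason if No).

Yes

Across: 5+1+9=15; 4+6+8=18; 2+3+1=6. Down: 5+4+2=11; 1+6+3=10; 9+8+1=18. No digit repeats within any run.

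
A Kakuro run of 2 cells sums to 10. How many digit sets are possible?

4

2 distinct digits from 1–9 sum between 3 and 17.
Enumerating: {1,9}, {2,8}, {3,7}, {4,6}.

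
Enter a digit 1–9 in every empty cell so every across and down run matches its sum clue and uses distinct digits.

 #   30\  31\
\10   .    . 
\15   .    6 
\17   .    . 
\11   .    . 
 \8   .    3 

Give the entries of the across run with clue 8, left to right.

17 in 2 cells must be {8,9}.
R2C1 = 15 − 6 = 9 completes the 15 across.
R3C1 = 8: the only remaining digit allowed by both the 17 across and the 30 down.
R3C2 = 17 − 8 = 9 completes the 17 across.
R5C1 = 8 − 3 = 5 completes the 8 across.

5 3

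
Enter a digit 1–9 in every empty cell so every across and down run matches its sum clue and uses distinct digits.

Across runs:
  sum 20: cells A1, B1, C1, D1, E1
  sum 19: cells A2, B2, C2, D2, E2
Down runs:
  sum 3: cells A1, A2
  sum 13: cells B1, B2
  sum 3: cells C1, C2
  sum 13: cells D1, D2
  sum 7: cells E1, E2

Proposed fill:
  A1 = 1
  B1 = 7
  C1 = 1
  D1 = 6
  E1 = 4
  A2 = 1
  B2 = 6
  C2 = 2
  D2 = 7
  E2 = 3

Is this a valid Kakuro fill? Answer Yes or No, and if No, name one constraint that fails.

No — the down run A1–A2 sums to 2, not 3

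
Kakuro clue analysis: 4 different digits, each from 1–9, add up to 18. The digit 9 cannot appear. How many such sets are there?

8

4 distinct digits from 1–9 sum between 10 and 30.
Dropping sets that contain 9.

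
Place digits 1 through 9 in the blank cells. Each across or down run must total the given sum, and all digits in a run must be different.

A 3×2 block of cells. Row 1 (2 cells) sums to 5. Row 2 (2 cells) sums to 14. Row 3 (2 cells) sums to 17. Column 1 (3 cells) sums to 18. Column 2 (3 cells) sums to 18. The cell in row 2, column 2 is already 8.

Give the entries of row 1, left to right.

17 in 2 cells must be {8,9}.
(2,1) = 14 − 8 = 6 completes the 14 across.
(3,2) = 9: the only remaining digit allowed by both the 17 across and the 18 down.
(1,2) = 18 − 17 = 1 completes the 18 down.
(3,1) = 17 − 9 = 8 completes the 17 across.
(1,1) = 5 − 1 = 4 completes the 5 across.

4 1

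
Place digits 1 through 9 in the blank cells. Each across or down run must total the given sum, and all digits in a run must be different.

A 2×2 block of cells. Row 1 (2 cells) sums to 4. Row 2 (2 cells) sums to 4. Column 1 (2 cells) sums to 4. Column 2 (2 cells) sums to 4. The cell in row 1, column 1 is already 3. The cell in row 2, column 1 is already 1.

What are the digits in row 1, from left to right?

4 in 2 cells must be {1,3}.
(1,2) = 4 − 3 = 1 completes the 4 across.
(2,2) = 4 − 1 = 3 completes the 4 across.

3 1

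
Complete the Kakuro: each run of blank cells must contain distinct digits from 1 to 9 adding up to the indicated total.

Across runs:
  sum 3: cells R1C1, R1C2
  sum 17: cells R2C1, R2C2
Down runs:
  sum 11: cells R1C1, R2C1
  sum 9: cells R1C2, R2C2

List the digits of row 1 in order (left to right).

2 1

3 in 2 cells must be {1,2}; 17 in 2 cells must be {8,9}.
The 3 across and the 11 down share only 2, so R1C1 = 2.
R1C2 = 3 − 2 = 1 completes the 3 across.
R2C1 = 11 − 2 = 9 completes the 11 down.
R2C2 = 17 − 9 = 8 completes the 17 across.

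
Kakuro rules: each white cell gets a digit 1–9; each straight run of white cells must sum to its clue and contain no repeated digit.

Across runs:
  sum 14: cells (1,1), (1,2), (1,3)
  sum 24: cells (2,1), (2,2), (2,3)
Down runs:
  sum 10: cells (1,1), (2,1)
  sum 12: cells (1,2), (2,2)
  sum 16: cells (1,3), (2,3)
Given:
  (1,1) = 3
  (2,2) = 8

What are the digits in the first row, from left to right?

24 in 3 cells must be {7,8,9}; 16 in 2 cells must be {7,9}.
(1,2) = 12 − 8 = 4 completes the 12 down.
(1,3) = 14 − 7 = 7 completes the 14 across.
(2,1) = 10 − 3 = 7 completes the 10 down.
(2,3) = 24 − 15 = 9 completes the 24 across.

3 4 7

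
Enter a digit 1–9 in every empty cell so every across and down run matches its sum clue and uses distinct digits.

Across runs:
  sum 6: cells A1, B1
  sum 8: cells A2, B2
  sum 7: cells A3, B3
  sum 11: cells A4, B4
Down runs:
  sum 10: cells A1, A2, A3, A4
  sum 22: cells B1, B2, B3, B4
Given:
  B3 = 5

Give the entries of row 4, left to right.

10 in 4 cells must be {1,2,3,4}.
A3 = 7 − 5 = 2 completes the 7 across.
No cell is forced outright now. A1 can only be 1 or 4 (the digits allowed by both its 6 across and its 10 down). If A1 = 1: then B1 would have to be in {5} for the 6 across but in {1,2,3,4,6,7,8,9} for the 22 down — contradiction. So A1 = 4.
B1 = 6 − 4 = 2 completes the 6 across.
Given what's placed, A4 must be 3 to fit the 11 across and 10 down.
B4 = 11 − 3 = 8 completes the 11 across.
A2 = 10 − 9 = 1 completes the 10 down.
B2 = 8 − 1 = 7 completes the 8 across.

3 8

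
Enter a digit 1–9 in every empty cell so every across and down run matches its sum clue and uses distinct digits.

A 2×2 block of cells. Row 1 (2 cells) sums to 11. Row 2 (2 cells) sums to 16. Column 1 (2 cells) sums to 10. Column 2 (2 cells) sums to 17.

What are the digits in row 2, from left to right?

16 in 2 cells must be {7,9}; 17 in 2 cells must be {8,9}.
The 16 across and the 17 down share only 9, so (2,2) = 9.
(1,2) = 17 − 9 = 8 completes the 17 down.
(2,1) = 16 − 9 = 7 completes the 16 across.
(1,1) = 11 − 8 = 3 completes the 11 across.

7, 9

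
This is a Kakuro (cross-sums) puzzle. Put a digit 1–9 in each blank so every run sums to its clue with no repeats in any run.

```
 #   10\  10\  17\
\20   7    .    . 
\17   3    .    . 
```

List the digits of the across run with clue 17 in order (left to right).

3 6 8

17 in 2 cells must be {8,9}.
No cell is forced outright now. R1C3 can only be 8 or 9 (the digits allowed by both its 20 across and its 17 down). If R1C3 = 8: then R1C2 would have to be in {5} for the 20 across but in {1,2,3,4,6,7,8,9} for the 10 down — contradiction. So R1C3 = 9.
R1C2 = 20 − 16 = 4 completes the 20 across.
R2C2 = 10 − 4 = 6 completes the 10 down.
R2C3 = 17 − 9 = 8 completes the 17 across.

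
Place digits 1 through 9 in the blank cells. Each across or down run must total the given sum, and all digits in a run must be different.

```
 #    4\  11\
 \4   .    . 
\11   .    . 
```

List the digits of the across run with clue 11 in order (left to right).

4 in 2 cells must be {1,3}.
The 4 across and the 11 down share only 3, so R1C2 = 3.
The 11 across and the 4 down share only 3, so R2C1 = 3.
R2C2 = 11 − 3 = 8 completes the 11 across.
R1C1 = 4 − 3 = 1 completes the 4 across.

3, 8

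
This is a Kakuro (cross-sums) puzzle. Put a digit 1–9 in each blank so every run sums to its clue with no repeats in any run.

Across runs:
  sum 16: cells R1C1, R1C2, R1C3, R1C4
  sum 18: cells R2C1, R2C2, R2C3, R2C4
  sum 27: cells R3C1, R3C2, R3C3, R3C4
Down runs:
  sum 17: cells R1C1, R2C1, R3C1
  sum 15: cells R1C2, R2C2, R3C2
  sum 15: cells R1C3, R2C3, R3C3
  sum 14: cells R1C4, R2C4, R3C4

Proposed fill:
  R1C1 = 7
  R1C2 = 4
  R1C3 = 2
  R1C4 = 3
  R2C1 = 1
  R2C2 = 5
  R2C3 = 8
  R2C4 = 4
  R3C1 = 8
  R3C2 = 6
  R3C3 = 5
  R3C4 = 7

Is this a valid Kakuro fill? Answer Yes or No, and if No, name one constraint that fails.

No — the down run R1C1–R3C1 sums to 16, not 17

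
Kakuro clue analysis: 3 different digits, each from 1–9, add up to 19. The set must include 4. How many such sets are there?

3 distinct digits from 1–9 sum between 6 and 24.
Keeping only sets containing 4.
Enumerating: {4,6,9}, {4,7,8}.

2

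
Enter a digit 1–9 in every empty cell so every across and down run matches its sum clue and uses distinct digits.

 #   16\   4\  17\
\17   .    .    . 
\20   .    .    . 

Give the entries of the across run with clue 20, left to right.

9 3 8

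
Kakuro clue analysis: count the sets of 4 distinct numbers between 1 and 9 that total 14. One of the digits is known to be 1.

4

4 distinct digits from 1–9 sum between 10 and 30.
Keeping only sets containing 1.
Enumerating: {1,2,3,8}, {1,2,4,7}, {1,2,5,6}, {1,3,4,6}.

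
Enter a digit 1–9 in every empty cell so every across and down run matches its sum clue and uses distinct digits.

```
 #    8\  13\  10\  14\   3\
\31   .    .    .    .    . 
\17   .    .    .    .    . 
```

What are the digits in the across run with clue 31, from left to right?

5 7 8 9 2

3 in 2 cells must be {1,2}.
Nothing is forced directly, so branch on R2C4, whose candidates are 5 or 6. If R2C4 = 6: that forces R1C4 = 8, R2C2 = 5, after which R1C2 would have to be in {1,2,3,4,5,6,7,9} for the 31 across but in {8} for the 13 down — contradiction. So R2C4 = 5.
R1C4 = 14 − 5 = 9 completes the 14 down.
Given what's placed, R2C2 must be 6 to fit the 17 across and 13 down.
R1C2 = 13 − 6 = 7 completes the 13 down.
No cell is forced outright now. R1C5 can only be 1 or 2 (the digits allowed by both its 31 across and its 3 down). If R1C5 = 1: that forces R1C1 = 6, R1C3 = 8, R2C1 = 2, after which R2C3 would have to be in {1,3} for the 17 across but in {2} for the 10 down — contradiction. So R1C5 = 2.
Given what's placed, R1C1 must be 5 to fit the 31 across and 8 down.
R1C3 = 31 − 23 = 8 completes the 31 across.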